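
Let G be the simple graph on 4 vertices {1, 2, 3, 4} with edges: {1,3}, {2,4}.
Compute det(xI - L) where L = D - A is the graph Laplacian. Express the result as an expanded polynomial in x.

x^4 - 4x^3 + 4x^2

With the vertex order [1, 2, 3, 4], the degrees are [1, 1, 1, 1], giving D = diag(1, 1, 1, 1) and L = D - A. Computing det(xI - L) by cofactor expansion (or equivalently via sum-over-permutations) gives x^4 - 4x^3 + 4x^2. The constant term is 0 because L is singular (the all-ones vector lies in its kernel). The largest eigenvalue, 2, is at most the vertex count 4.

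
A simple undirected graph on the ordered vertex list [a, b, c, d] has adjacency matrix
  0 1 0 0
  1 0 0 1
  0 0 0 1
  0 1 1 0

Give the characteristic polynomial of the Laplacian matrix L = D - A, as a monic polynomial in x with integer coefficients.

Each diagonal entry of L is the vertex degree and each off-diagonal entry is -1 where an edge is present, 0 otherwise; in the order [a, b, c, d] the diagonal is [1, 2, 1, 2]. L has integer entries, so p(x) = det(xI - L) has integer coefficients. Expanding the determinant yields x^4 - 6x^3 + 10x^2 - 4x. Since p(0) = det(-L) = 0, x divides p(x). The eigenvalues sum to 6, which equals trace(L) = 2|E|. The largest eigenvalue, 3.4142, is at most the vertex count 4.

x^4 - 6x^3 + 10x^2 - 4x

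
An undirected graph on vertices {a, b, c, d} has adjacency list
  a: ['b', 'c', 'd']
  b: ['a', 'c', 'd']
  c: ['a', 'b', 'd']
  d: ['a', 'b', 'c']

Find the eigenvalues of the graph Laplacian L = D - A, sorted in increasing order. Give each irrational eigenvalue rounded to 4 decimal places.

Reading degrees in the order [a, b, c, d] gives [3, 3, 3, 3]; set D = diag(3, 3, 3, 3) and form L = D - A. Since every row of L sums to 0, the all-ones vector is in the kernel and 0 is an eigenvalue. By the matrix-tree theorem the graph has (1/4) * product of the nonzero eigenvalues = 16 spanning trees.

[0, 4, 4, 4]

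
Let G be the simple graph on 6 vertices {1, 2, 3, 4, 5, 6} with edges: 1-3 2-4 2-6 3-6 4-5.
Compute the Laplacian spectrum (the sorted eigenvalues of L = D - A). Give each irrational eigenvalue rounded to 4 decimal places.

With the vertex order [1, 2, 3, 4, 5, 6], the degrees are [1, 2, 2, 2, 1, 2], giving D = diag(1, 2, 2, 2, 1, 2) and L = D - A. Since every row of L sums to 0, the all-ones vector is in the kernel and 0 is an eigenvalue. The single zero eigenvalue shows the graph is connected.

[0, 0.2679, 1, 2, 3, 3.7321]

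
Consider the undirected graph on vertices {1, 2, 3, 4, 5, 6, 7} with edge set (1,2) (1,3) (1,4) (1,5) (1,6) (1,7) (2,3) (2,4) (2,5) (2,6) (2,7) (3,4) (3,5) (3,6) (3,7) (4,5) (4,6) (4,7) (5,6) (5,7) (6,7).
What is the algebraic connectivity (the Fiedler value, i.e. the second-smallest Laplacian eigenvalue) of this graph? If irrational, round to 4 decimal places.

Each diagonal entry of L is the vertex degree and each off-diagonal entry is -1 where an edge is present, 0 otherwise; in the order [1, 2, 3, 4, 5, 6, 7] the diagonal is [6, 6, 6, 6, 6, 6, 6]. Computing the eigenvalues of L and sorting gives [0, 7, 7, 7, 7, 7, 7]. The Fiedler value lambda_2 = 7 is strictly positive, so the graph is connected. There is one zero in the spectrum, matching the 1 component.

7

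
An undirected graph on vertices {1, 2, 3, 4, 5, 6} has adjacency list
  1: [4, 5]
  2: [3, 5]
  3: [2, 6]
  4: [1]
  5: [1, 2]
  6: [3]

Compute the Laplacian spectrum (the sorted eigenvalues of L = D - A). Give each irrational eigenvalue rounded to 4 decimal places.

Each diagonal entry of L is the vertex degree and each off-diagonal entry is -1 where an edge is present, 0 otherwise; in the order [1, 2, 3, 4, 5, 6] the diagonal is [2, 2, 2, 1, 2, 1]. Since every row of L sums to 0, the all-ones vector is in the kernel and 0 is an eigenvalue. The single zero eigenvalue shows the graph is connected. There is one zero in the spectrum, matching the 1 component. The largest eigenvalue, 3.7321, is at most the vertex count 6.

[0, 0.2679, 1, 2, 3, 3.7321]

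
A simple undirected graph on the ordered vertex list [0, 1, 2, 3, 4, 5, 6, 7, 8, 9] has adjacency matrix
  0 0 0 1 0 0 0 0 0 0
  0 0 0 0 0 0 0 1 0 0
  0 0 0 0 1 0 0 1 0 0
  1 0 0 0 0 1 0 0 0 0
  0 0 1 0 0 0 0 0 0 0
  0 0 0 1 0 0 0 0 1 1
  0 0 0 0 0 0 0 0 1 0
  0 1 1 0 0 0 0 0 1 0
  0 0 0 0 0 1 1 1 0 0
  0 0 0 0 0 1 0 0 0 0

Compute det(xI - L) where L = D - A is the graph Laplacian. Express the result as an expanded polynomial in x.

With the vertex order [0, 1, 2, 3, 4, 5, 6, 7, 8, 9], the degrees are [1, 1, 2, 2, 1, 3, 1, 3, 3, 1], giving D = diag(1, 1, 2, 2, 1, 3, 1, 3, 3, 1) and L = D - A. Computing det(xI - L) by cofactor expansion (or equivalently via sum-over-permutations) gives x^10 - 18x^9 + 133x^8 - 524x^7 + 1198x^6 - 1624x^5 + 1286x^4 - 568x^3 + 125x^2 - 10x. The coefficient of x^9 equals -trace(L) = -18, matching the sum of degrees. The eigenvalues sum to 18, which equals trace(L) = 2|E|.

x^10 - 18x^9 + 133x^8 - 524x^7 + 1198x^6 - 1624x^5 + 1286x^4 - 568x^3 + 125x^2 - 10x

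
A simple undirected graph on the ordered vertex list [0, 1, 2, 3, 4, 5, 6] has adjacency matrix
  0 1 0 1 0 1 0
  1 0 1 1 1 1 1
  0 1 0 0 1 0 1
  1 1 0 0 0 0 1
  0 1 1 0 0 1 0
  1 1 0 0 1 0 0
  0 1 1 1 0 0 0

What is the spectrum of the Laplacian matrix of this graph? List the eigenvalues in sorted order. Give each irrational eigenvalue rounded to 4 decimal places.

Reading degrees in the order [0, 1, 2, 3, 4, 5, 6] gives [3, 6, 3, 3, 3, 3, 3]; set D = diag(3, 6, 3, 3, 3, 3, 3) and form L = D - A. The multiplicity of 0 as a Laplacian eigenvalue equals the number of connected components. The largest eigenvalue, 7, is at most the vertex count 7. There is one zero in the spectrum, matching the 1 component.

[0, 2, 2, 4, 4, 5, 7]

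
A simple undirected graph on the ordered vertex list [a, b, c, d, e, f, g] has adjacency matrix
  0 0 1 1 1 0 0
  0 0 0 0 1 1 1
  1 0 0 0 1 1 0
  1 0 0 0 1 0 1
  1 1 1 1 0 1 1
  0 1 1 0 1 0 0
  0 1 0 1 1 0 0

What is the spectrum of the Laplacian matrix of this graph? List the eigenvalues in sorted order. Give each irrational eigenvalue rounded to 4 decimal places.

[0, 2, 2, 4, 4, 5, 7]

With the vertex order [a, b, c, d, e, f, g], the degrees are [3, 3, 3, 3, 6, 3, 3], giving D = diag(3, 3, 3, 3, 6, 3, 3) and L = D - A. L is symmetric positive semidefinite, so every eigenvalue is real and nonnegative. The single zero eigenvalue shows the graph is connected. By the matrix-tree theorem the graph has (1/7) * product of the nonzero eigenvalues = 320 spanning trees.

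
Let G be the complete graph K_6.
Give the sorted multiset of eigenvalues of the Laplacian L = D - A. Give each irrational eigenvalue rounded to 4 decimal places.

[0, 6, 6, 6, 6, 6]

The graph has 6 vertices and degree multiset [5, 5, 5, 5, 5, 5]; D is the diagonal matrix of degrees and L = D - A. Diagonalising L (or applying a numerical eigensolver to the 6x6 matrix) gives the spectrum above. The single zero eigenvalue shows the graph is connected. There is one zero in the spectrum, matching the 1 component. The eigenvalues sum to 30, which equals trace(L) = 2|E|.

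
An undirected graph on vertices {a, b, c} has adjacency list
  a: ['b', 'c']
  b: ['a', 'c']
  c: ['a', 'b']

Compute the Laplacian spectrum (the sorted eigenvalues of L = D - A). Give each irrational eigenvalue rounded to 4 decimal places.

Reading degrees in the order [a, b, c] gives [2, 2, 2]; set D = diag(2, 2, 2) and form L = D - A. L is symmetric positive semidefinite, so every eigenvalue is real and nonnegative. By the matrix-tree theorem the graph has (1/3) * product of the nonzero eigenvalues = 3 spanning trees. The largest eigenvalue, 3, is at most the vertex count 3.

[0, 3, 3]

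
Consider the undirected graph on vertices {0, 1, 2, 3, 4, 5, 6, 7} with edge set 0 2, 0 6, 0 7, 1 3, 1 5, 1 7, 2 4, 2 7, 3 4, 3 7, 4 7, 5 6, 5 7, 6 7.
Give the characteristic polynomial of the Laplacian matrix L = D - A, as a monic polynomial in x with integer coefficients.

Each diagonal entry of L is the vertex degree and each off-diagonal entry is -1 where an edge is present, 0 otherwise; in the order [0, 1, 2, 3, 4, 5, 6, 7] the diagonal is [3, 3, 3, 3, 3, 3, 3, 7]. Computing det(xI - L) by cofactor expansion (or equivalently via sum-over-permutations) gives x^8 - 28x^7 + 322x^6 - 1974x^5 + 6965x^4 - 14126x^3 + 15225x^2 - 6728x. The coefficient of x^7 equals -trace(L) = -28, matching the sum of degrees. The largest eigenvalue, 8, is at most the vertex count 8. By the matrix-tree theorem the graph has (1/8) * product of the nonzero eigenvalues = 841 spanning trees.

x^8 - 28x^7 + 322x^6 - 1974x^5 + 6965x^4 - 14126x^3 + 15225x^2 - 6728x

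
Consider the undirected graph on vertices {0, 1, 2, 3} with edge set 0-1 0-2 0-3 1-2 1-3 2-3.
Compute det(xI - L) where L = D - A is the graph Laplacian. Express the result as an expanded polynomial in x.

x^4 - 12x^3 + 48x^2 - 64x

With the vertex order [0, 1, 2, 3], the degrees are [3, 3, 3, 3], giving D = diag(3, 3, 3, 3) and L = D - A. Computing det(xI - L) by cofactor expansion (or equivalently via sum-over-permutations) gives x^4 - 12x^3 + 48x^2 - 64x. The constant term is 0 because L is singular (the all-ones vector lies in its kernel).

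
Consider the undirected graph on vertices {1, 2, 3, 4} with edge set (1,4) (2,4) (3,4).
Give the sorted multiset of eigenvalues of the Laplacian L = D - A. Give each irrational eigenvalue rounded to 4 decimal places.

Reading degrees in the order [1, 2, 3, 4] gives [1, 1, 1, 3]; set D = diag(1, 1, 1, 3) and form L = D - A. Diagonalising L (or applying a numerical eigensolver to the 4x4 matrix) gives the spectrum above.

[0, 1, 1, 4]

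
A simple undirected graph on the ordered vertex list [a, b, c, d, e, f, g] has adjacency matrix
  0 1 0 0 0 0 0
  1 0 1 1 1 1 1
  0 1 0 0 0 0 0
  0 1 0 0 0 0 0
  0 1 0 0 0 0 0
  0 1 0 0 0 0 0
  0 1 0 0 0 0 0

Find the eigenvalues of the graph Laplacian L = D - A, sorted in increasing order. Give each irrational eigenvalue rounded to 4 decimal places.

[0, 1, 1, 1, 1, 1, 7]

Each diagonal entry of L is the vertex degree and each off-diagonal entry is -1 where an edge is present, 0 otherwise; in the order [a, b, c, d, e, f, g] the diagonal is [1, 6, 1, 1, 1, 1, 1]. The multiplicity of 0 as a Laplacian eigenvalue equals the number of connected components. The single zero eigenvalue shows the graph is connected. The eigenvalues sum to 12, which equals trace(L) = 2|E|.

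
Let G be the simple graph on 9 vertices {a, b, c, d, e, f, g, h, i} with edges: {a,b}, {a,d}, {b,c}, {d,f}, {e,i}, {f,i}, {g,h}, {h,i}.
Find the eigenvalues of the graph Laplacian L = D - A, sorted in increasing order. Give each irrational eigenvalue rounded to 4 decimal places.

With the vertex order [a, b, c, d, e, f, g, h, i], the degrees are [2, 2, 1, 2, 1, 2, 1, 2, 3], giving D = diag(2, 2, 1, 2, 1, 2, 1, 2, 3) and L = D - A. Diagonalising L (or applying a numerical eigensolver to the 9x9 matrix) gives the spectrum above. The single zero eigenvalue shows the graph is connected. There is one zero in the spectrum, matching the 1 component.

[0, 0.1404, 0.5362, 0.7754, 1.5803, 2.2449, 2.7784, 3.5988, 4.3455]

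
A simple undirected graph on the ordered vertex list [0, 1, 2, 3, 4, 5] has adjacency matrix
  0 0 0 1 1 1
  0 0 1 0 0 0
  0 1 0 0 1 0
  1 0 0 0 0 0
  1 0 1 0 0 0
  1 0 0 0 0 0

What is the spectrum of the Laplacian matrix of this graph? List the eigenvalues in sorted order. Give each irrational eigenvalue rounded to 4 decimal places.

With the vertex order [0, 1, 2, 3, 4, 5], the degrees are [3, 1, 2, 1, 2, 1], giving D = diag(3, 1, 2, 1, 2, 1) and L = D - A. L is symmetric positive semidefinite, so every eigenvalue is real and nonnegative. The eigenvalues sum to 10, which equals trace(L) = 2|E|.

[0, 0.3249, 1, 1.4608, 3, 4.2143]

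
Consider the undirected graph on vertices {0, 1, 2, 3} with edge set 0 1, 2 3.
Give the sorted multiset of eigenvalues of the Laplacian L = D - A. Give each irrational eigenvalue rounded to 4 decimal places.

Reading degrees in the order [0, 1, 2, 3] gives [1, 1, 1, 1]; set D = diag(1, 1, 1, 1) and form L = D - A. Diagonalising L (or applying a numerical eigensolver to the 4x4 matrix) gives the spectrum above. The 2 zero eigenvalues correspond to the 2 connected components. There are 2 zeros in the spectrum, matching the 2 components.

[0, 0, 2, 2]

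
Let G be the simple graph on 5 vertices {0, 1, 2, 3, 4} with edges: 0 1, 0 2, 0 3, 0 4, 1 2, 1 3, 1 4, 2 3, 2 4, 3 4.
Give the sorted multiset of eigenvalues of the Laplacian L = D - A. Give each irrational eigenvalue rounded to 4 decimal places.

[0, 5, 5, 5, 5]

Each diagonal entry of L is the vertex degree and each off-diagonal entry is -1 where an edge is present, 0 otherwise; in the order [0, 1, 2, 3, 4] the diagonal is [4, 4, 4, 4, 4]. Diagonalising L (or applying a numerical eigensolver to the 5x5 matrix) gives the spectrum above. The single zero eigenvalue shows the graph is connected. The eigenvalues sum to 20, which equals trace(L) = 2|E|. The largest eigenvalue, 5, is at most the vertex count 5.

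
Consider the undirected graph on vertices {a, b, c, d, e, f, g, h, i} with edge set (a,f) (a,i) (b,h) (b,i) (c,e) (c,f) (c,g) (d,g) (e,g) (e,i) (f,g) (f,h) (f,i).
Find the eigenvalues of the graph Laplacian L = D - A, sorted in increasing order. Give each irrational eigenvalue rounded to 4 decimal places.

With the vertex order [a, b, c, d, e, f, g, h, i], the degrees are [2, 2, 3, 1, 3, 5, 4, 2, 4], giving D = diag(2, 2, 3, 1, 3, 5, 4, 2, 4) and L = D - A. Diagonalising L (or applying a numerical eigensolver to the 9x9 matrix) gives the spectrum above. The single zero eigenvalue shows the graph is connected.

[0, 0.6571, 1.2679, 1.7382, 2.5293, 3.6601, 4.7321, 4.8136, 6.6017]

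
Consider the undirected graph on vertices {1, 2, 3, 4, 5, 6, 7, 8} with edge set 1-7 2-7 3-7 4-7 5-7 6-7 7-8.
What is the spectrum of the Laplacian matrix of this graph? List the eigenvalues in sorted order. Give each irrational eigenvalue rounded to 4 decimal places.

[0, 1, 1, 1, 1, 1, 1, 8]

With the vertex order [1, 2, 3, 4, 5, 6, 7, 8], the degrees are [1, 1, 1, 1, 1, 1, 7, 1], giving D = diag(1, 1, 1, 1, 1, 1, 7, 1) and L = D - A. The multiplicity of 0 as a Laplacian eigenvalue equals the number of connected components. The eigenvalues sum to 14, which equals trace(L) = 2|E|. By the matrix-tree theorem the graph has (1/8) * product of the nonzero eigenvalues = 1 spanning tree.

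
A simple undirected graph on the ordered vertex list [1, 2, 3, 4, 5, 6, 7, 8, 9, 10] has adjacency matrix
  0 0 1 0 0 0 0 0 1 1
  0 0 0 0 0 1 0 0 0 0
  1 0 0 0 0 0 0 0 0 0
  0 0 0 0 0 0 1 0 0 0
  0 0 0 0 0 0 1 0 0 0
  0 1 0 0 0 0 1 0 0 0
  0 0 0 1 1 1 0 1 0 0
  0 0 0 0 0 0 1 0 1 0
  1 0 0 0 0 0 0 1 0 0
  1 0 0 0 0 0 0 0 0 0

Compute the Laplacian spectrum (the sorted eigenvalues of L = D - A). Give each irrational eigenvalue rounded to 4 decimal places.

With the vertex order [1, 2, 3, 4, 5, 6, 7, 8, 9, 10], the degrees are [3, 1, 1, 1, 1, 2, 4, 2, 2, 1], giving D = diag(3, 1, 1, 1, 1, 2, 4, 2, 2, 1) and L = D - A. The multiplicity of 0 as a Laplacian eigenvalue equals the number of connected components. By the matrix-tree theorem the graph has (1/10) * product of the nonzero eigenvalues = 1 spanning tree. There is one zero in the spectrum, matching the 1 component.

[0, 0.1442, 0.5188, 1, 1, 1, 2.3111, 2.6784, 4.1701, 5.1774]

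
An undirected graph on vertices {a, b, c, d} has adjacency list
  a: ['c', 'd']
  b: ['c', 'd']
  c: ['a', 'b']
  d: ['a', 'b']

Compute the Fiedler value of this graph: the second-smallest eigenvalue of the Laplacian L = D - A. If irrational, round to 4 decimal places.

2

Each diagonal entry of L is the vertex degree and each off-diagonal entry is -1 where an edge is present, 0 otherwise; in the order [a, b, c, d] the diagonal is [2, 2, 2, 2]. The smallest Laplacian eigenvalue is always 0. The next one, lambda_2 = 2, measures how hard the graph is to disconnect: larger values mean better connectivity.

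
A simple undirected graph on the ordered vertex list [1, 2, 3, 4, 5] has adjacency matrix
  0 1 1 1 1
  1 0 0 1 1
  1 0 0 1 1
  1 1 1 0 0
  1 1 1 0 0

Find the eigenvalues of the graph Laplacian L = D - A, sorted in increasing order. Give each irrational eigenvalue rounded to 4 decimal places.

[0, 3, 3, 5, 5]

Each diagonal entry of L is the vertex degree and each off-diagonal entry is -1 where an edge is present, 0 otherwise; in the order [1, 2, 3, 4, 5] the diagonal is [4, 3, 3, 3, 3]. The multiplicity of 0 as a Laplacian eigenvalue equals the number of connected components. The single zero eigenvalue shows the graph is connected. The largest eigenvalue, 5, is at most the vertex count 5.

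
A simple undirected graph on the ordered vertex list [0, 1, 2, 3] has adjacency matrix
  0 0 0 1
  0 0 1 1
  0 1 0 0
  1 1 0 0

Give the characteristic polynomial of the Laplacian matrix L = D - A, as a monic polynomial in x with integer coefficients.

With the vertex order [0, 1, 2, 3], the degrees are [1, 2, 1, 2], giving D = diag(1, 2, 1, 2) and L = D - A. L has integer entries, so p(x) = det(xI - L) has integer coefficients. Expanding the determinant yields x^4 - 6x^3 + 10x^2 - 4x. The coefficient of x^3 equals -trace(L) = -6, matching the sum of degrees. By the matrix-tree theorem the graph has (1/4) * product of the nonzero eigenvalues = 1 spanning tree. There is one zero in the spectrum, matching the 1 component.

x^4 - 6x^3 + 10x^2 - 4x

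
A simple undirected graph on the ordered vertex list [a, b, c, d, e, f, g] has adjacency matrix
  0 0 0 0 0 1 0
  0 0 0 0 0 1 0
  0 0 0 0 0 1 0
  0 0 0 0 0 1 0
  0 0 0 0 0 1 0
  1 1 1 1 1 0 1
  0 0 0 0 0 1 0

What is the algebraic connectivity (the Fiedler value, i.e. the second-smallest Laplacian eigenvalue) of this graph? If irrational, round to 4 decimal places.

1

Each diagonal entry of L is the vertex degree and each off-diagonal entry is -1 where an edge is present, 0 otherwise; in the order [a, b, c, d, e, f, g] the diagonal is [1, 1, 1, 1, 1, 6, 1]. The smallest Laplacian eigenvalue is always 0. The next one, lambda_2 = 1, measures how hard the graph is to disconnect: larger values mean better connectivity. The largest eigenvalue, 7, is at most the vertex count 7.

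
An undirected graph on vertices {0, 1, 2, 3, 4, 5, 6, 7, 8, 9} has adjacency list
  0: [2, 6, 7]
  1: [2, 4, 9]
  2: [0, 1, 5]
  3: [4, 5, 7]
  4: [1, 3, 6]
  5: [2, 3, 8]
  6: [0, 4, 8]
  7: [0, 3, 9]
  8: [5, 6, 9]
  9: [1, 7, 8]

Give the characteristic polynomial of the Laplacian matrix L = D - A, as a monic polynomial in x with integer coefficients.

With the vertex order [0, 1, 2, 3, 4, 5, 6, 7, 8, 9], the degrees are [3, 3, 3, 3, 3, 3, 3, 3, 3, 3], giving D = diag(3, 3, 3, 3, 3, 3, 3, 3, 3, 3) and L = D - A. The eigenvalues of L are [0, 2, 2, 2, 2, 2, 5, 5, 5, 5]; the characteristic polynomial is the product of (x - lambda_i), which multiplies out to x^10 - 30x^9 + 390x^8 - 2880x^7 + 13305x^6 - 39882x^5 + 77640x^4 - 94800x^3 + 66000x^2 - 20000x. Since p(0) = det(-L) = 0, x divides p(x). By the matrix-tree theorem the graph has (1/10) * product of the nonzero eigenvalues = 2000 spanning trees.

x^10 - 30x^9 + 390x^8 - 2880x^7 + 13305x^6 - 39882x^5 + 77640x^4 - 94800x^3 + 66000x^2 - 20000x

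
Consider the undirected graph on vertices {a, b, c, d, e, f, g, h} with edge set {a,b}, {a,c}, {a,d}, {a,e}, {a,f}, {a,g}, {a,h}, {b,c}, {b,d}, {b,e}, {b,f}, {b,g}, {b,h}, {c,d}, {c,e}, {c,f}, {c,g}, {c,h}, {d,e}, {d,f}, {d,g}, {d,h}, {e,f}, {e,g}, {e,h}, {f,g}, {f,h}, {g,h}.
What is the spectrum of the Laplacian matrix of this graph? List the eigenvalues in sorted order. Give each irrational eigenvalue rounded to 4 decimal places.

With the vertex order [a, b, c, d, e, f, g, h], the degrees are [7, 7, 7, 7, 7, 7, 7, 7], giving D = diag(7, 7, 7, 7, 7, 7, 7, 7) and L = D - A. L is symmetric positive semidefinite, so every eigenvalue is real and nonnegative. The single zero eigenvalue shows the graph is connected.

[0, 8, 8, 8, 8, 8, 8, 8]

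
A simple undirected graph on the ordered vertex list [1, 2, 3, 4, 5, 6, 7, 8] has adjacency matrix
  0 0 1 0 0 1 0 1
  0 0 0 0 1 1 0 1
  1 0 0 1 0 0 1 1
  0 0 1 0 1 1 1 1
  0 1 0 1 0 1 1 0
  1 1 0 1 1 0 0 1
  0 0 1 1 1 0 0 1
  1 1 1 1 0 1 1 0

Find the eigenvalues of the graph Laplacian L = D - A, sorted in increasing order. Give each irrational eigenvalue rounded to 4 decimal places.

[0, 2.2994, 2.8257, 4.2701, 5.1230, 5.4898, 6.6613, 7.3306]

Each diagonal entry of L is the vertex degree and each off-diagonal entry is -1 where an edge is present, 0 otherwise; in the order [1, 2, 3, 4, 5, 6, 7, 8] the diagonal is [3, 3, 4, 5, 4, 5, 4, 6]. L is symmetric positive semidefinite, so every eigenvalue is real and nonnegative. By the matrix-tree theorem the graph has (1/8) * product of the nonzero eigenvalues = 4763 spanning trees.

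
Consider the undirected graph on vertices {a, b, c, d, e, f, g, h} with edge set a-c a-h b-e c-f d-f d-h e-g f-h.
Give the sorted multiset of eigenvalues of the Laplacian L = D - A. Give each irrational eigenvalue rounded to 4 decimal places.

[0, 0, 1, 1.3820, 2.3820, 3, 3.6180, 4.6180]

Reading degrees in the order [a, b, c, d, e, f, g, h] gives [2, 1, 2, 2, 2, 3, 1, 3]; set D = diag(2, 1, 2, 2, 2, 3, 1, 3) and form L = D - A. The multiplicity of 0 as a Laplacian eigenvalue equals the number of connected components. The 2 zero eigenvalues correspond to the 2 connected components. The eigenvalues sum to 16, which equals trace(L) = 2|E|.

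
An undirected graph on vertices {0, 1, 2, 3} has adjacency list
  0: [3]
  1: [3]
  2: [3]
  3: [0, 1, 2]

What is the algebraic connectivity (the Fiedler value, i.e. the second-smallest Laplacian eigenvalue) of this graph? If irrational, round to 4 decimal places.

1

Reading degrees in the order [0, 1, 2, 3] gives [1, 1, 1, 3]; set D = diag(1, 1, 1, 3) and form L = D - A. The sorted Laplacian eigenvalues are [0, 1, 1, 4]; the algebraic connectivity is the second entry, 1. There is one zero in the spectrum, matching the 1 component.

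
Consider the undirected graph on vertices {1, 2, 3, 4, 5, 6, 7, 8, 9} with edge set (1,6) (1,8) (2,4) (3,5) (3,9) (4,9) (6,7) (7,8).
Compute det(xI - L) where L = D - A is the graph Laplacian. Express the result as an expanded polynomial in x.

x^9 - 16x^8 + 105x^7 - 364x^6 + 713x^5 - 776x^4 + 420x^3 - 80x^2

With the vertex order [1, 2, 3, 4, 5, 6, 7, 8, 9], the degrees are [2, 1, 2, 2, 1, 2, 2, 2, 2], giving D = diag(2, 1, 2, 2, 1, 2, 2, 2, 2) and L = D - A. Computing det(xI - L) by cofactor expansion (or equivalently via sum-over-permutations) gives x^9 - 16x^8 + 105x^7 - 364x^6 + 713x^5 - 776x^4 + 420x^3 - 80x^2. The coefficient of x^8 equals -trace(L) = -16, matching the sum of degrees. The largest eigenvalue, 4, is at most the vertex count 9.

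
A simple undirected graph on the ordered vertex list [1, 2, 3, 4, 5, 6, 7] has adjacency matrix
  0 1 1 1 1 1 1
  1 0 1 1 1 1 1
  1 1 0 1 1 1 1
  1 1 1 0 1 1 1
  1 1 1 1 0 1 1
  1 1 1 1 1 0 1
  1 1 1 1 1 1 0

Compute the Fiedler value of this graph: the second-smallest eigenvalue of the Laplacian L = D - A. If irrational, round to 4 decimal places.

7

With the vertex order [1, 2, 3, 4, 5, 6, 7], the degrees are [6, 6, 6, 6, 6, 6, 6], giving D = diag(6, 6, 6, 6, 6, 6, 6) and L = D - A. The smallest Laplacian eigenvalue is always 0. The next one, lambda_2 = 7, measures how hard the graph is to disconnect: larger values mean better connectivity. By the matrix-tree theorem the graph has (1/7) * product of the nonzero eigenvalues = 16807 spanning trees.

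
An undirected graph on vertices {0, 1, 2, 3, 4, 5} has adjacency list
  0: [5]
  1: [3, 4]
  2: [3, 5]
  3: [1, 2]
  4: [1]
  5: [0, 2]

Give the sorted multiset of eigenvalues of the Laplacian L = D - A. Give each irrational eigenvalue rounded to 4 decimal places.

[0, 0.2679, 1, 2, 3, 3.7321]

Reading degrees in the order [0, 1, 2, 3, 4, 5] gives [1, 2, 2, 2, 1, 2]; set D = diag(1, 2, 2, 2, 1, 2) and form L = D - A. The multiplicity of 0 as a Laplacian eigenvalue equals the number of connected components. The single zero eigenvalue shows the graph is connected. The eigenvalues sum to 10, which equals trace(L) = 2|E|. By the matrix-tree theorem the graph has (1/6) * product of the nonzero eigenvalues = 1 spanning tree.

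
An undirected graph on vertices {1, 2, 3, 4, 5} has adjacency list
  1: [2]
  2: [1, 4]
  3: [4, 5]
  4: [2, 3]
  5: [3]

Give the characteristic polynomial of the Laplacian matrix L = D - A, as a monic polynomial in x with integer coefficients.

Each diagonal entry of L is the vertex degree and each off-diagonal entry is -1 where an edge is present, 0 otherwise; in the order [1, 2, 3, 4, 5] the diagonal is [1, 2, 2, 2, 1]. L has integer entries, so p(x) = det(xI - L) has integer coefficients. Expanding the determinant yields x^5 - 8x^4 + 21x^3 - 20x^2 + 5x. The constant term is 0 because L is singular (the all-ones vector lies in its kernel). By the matrix-tree theorem the graph has (1/5) * product of the nonzero eigenvalues = 1 spanning tree. There is one zero in the spectrum, matching the 1 component.

x^5 - 8x^4 + 21x^3 - 20x^2 + 5x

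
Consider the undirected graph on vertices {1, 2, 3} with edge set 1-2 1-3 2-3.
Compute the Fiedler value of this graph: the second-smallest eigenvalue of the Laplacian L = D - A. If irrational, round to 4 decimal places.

3

With the vertex order [1, 2, 3], the degrees are [2, 2, 2], giving D = diag(2, 2, 2) and L = D - A. The sorted Laplacian eigenvalues are [0, 3, 3]; the algebraic connectivity is the second entry, 3.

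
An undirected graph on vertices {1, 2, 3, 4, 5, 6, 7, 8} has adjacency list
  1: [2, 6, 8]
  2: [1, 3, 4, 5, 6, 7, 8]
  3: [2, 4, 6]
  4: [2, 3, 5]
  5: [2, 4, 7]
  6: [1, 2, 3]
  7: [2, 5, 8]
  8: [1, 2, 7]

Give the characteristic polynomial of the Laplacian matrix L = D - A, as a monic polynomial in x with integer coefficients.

Reading degrees in the order [1, 2, 3, 4, 5, 6, 7, 8] gives [3, 7, 3, 3, 3, 3, 3, 3]; set D = diag(3, 7, 3, 3, 3, 3, 3, 3) and form L = D - A. L has integer entries, so p(x) = det(xI - L) has integer coefficients. Expanding the determinant yields x^8 - 28x^7 + 322x^6 - 1974x^5 + 6965x^4 - 14126x^3 + 15225x^2 - 6728x. The constant term is 0 because L is singular (the all-ones vector lies in its kernel).

x^8 - 28x^7 + 322x^6 - 1974x^5 + 6965x^4 - 14126x^3 + 15225x^2 - 6728x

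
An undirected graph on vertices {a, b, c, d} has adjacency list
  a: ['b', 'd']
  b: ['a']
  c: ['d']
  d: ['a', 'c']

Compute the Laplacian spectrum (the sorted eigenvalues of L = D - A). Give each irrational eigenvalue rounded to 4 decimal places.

With the vertex order [a, b, c, d], the degrees are [2, 1, 1, 2], giving D = diag(2, 1, 1, 2) and L = D - A. Since every row of L sums to 0, the all-ones vector is in the kernel and 0 is an eigenvalue. The single zero eigenvalue shows the graph is connected. By the matrix-tree theorem the graph has (1/4) * product of the nonzero eigenvalues = 1 spanning tree. The largest eigenvalue, 3.4142, is at most the vertex count 4.

[0, 0.5858, 2, 3.4142]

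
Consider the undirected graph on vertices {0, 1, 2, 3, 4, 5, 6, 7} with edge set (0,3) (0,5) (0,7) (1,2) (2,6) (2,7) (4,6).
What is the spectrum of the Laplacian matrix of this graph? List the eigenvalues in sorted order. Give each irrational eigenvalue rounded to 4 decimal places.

[0, 0.2137, 0.6177, 1, 1.4977, 2.3537, 3.8408, 4.4763]

Each diagonal entry of L is the vertex degree and each off-diagonal entry is -1 where an edge is present, 0 otherwise; in the order [0, 1, 2, 3, 4, 5, 6, 7] the diagonal is [3, 1, 3, 1, 1, 1, 2, 2]. Diagonalising L (or applying a numerical eigensolver to the 8x8 matrix) gives the spectrum above. The eigenvalues sum to 14, which equals trace(L) = 2|E|. The largest eigenvalue, 4.4763, is at most the vertex count 8.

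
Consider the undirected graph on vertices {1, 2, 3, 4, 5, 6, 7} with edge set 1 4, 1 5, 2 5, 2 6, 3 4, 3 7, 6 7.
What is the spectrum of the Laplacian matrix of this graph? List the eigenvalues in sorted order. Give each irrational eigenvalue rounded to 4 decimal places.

[0, 0.7530, 0.7530, 2.4450, 2.4450, 3.8019, 3.8019]

With the vertex order [1, 2, 3, 4, 5, 6, 7], the degrees are [2, 2, 2, 2, 2, 2, 2], giving D = diag(2, 2, 2, 2, 2, 2, 2) and L = D - A. The multiplicity of 0 as a Laplacian eigenvalue equals the number of connected components. The single zero eigenvalue shows the graph is connected. By the matrix-tree theorem the graph has (1/7) * product of the nonzero eigenvalues = 7 spanning trees. The largest eigenvalue, 3.8019, is at most the vertex count 7.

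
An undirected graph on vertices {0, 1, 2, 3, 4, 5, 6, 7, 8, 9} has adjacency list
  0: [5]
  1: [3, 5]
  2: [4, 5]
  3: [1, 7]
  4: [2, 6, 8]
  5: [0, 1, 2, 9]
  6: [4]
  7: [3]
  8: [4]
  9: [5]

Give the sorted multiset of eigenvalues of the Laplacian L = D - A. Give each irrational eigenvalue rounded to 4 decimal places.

Reading degrees in the order [0, 1, 2, 3, 4, 5, 6, 7, 8, 9] gives [1, 2, 2, 2, 3, 4, 1, 1, 1, 1]; set D = diag(1, 2, 2, 2, 3, 4, 1, 1, 1, 1) and form L = D - A. Diagonalising L (or applying a numerical eigensolver to the 10x10 matrix) gives the spectrum above.

[0, 0.1648, 0.3883, 1, 1, 1.4358, 1.6684, 3.1150, 4.0226, 5.2050]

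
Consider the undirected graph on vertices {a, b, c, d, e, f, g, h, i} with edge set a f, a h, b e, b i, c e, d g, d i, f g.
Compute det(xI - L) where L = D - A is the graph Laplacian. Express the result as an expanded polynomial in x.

Each diagonal entry of L is the vertex degree and each off-diagonal entry is -1 where an edge is present, 0 otherwise; in the order [a, b, c, d, e, f, g, h, i] the diagonal is [2, 2, 1, 2, 2, 2, 2, 1, 2]. Computing det(xI - L) by cofactor expansion (or equivalently via sum-over-permutations) gives x^9 - 16x^8 + 105x^7 - 364x^6 + 715x^5 - 792x^4 + 462x^3 - 120x^2 + 9x. Since p(0) = det(-L) = 0, x divides p(x). By the matrix-tree theorem the graph has (1/9) * product of the nonzero eigenvalues = 1 spanning tree.

x^9 - 16x^8 + 105x^7 - 364x^6 + 715x^5 - 792x^4 + 462x^3 - 120x^2 + 9x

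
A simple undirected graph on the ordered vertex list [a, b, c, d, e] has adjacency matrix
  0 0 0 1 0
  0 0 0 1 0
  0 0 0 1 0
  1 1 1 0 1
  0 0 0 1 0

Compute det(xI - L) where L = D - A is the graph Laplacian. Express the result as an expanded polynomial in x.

x^5 - 8x^4 + 18x^3 - 16x^2 + 5x

Each diagonal entry of L is the vertex degree and each off-diagonal entry is -1 where an edge is present, 0 otherwise; in the order [a, b, c, d, e] the diagonal is [1, 1, 1, 4, 1]. Computing det(xI - L) by cofactor expansion (or equivalently via sum-over-permutations) gives x^5 - 8x^4 + 18x^3 - 16x^2 + 5x. The constant term is 0 because L is singular (the all-ones vector lies in its kernel). The eigenvalues sum to 8, which equals trace(L) = 2|E|. By the matrix-tree theorem the graph has (1/5) * product of the nonzero eigenvalues = 1 spanning tree.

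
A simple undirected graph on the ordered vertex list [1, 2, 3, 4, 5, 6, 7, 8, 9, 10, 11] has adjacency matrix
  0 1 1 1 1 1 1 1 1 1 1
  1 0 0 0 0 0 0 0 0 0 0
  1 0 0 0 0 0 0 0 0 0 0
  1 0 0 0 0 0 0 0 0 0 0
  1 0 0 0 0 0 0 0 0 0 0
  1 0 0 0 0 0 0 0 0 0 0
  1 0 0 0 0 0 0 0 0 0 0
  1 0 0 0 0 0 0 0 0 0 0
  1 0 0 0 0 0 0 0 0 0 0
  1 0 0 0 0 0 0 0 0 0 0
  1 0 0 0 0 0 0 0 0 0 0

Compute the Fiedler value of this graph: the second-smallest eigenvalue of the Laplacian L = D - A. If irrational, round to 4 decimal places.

Each diagonal entry of L is the vertex degree and each off-diagonal entry is -1 where an edge is present, 0 otherwise; in the order [1, 2, 3, 4, 5, 6, 7, 8, 9, 10, 11] the diagonal is [10, 1, 1, 1, 1, 1, 1, 1, 1, 1, 1]. The sorted Laplacian eigenvalues are [0, 1, 1, 1, 1, 1, 1, 1, 1, 1, 11]; the algebraic connectivity is the second entry, 1. There is one zero in the spectrum, matching the 1 component.

1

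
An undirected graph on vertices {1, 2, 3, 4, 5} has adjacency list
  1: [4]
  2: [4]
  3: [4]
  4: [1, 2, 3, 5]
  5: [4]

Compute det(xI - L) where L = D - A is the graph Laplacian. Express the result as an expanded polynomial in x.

With the vertex order [1, 2, 3, 4, 5], the degrees are [1, 1, 1, 4, 1], giving D = diag(1, 1, 1, 4, 1) and L = D - A. L has integer entries, so p(x) = det(xI - L) has integer coefficients. Expanding the determinant yields x^5 - 8x^4 + 18x^3 - 16x^2 + 5x. The coefficient of x^4 equals -trace(L) = -8, matching the sum of degrees. The eigenvalues sum to 8, which equals trace(L) = 2|E|.

x^5 - 8x^4 + 18x^3 - 16x^2 + 5x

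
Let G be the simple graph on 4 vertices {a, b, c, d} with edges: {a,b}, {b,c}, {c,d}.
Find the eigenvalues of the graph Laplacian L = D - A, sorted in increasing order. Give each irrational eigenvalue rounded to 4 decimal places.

[0, 0.5858, 2, 3.4142]

With the vertex order [a, b, c, d], the degrees are [1, 2, 2, 1], giving D = diag(1, 2, 2, 1) and L = D - A. The multiplicity of 0 as a Laplacian eigenvalue equals the number of connected components. By the matrix-tree theorem the graph has (1/4) * product of the nonzero eigenvalues = 1 spanning tree. The largest eigenvalue, 3.4142, is at most the vertex count 4.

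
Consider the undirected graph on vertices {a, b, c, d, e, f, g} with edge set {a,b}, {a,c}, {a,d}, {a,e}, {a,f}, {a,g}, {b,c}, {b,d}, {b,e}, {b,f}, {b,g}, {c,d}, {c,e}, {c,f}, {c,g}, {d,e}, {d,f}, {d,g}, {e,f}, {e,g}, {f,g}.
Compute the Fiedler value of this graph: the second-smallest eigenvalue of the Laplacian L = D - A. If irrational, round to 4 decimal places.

Each diagonal entry of L is the vertex degree and each off-diagonal entry is -1 where an edge is present, 0 otherwise; in the order [a, b, c, d, e, f, g] the diagonal is [6, 6, 6, 6, 6, 6, 6]. Computing the eigenvalues of L and sorting gives [0, 7, 7, 7, 7, 7, 7]. The Fiedler value lambda_2 = 7 is strictly positive, so the graph is connected. The largest eigenvalue, 7, is at most the vertex count 7. The eigenvalues sum to 42, which equals trace(L) = 2|E|.

7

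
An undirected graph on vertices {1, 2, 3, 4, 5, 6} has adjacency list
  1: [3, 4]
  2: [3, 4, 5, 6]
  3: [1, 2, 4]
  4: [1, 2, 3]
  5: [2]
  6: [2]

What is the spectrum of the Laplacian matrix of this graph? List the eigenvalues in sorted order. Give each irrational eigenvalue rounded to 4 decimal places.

[0, 0.7639, 1, 3, 4, 5.2361]

With the vertex order [1, 2, 3, 4, 5, 6], the degrees are [2, 4, 3, 3, 1, 1], giving D = diag(2, 4, 3, 3, 1, 1) and L = D - A. L is symmetric positive semidefinite, so every eigenvalue is real and nonnegative. There is one zero in the spectrum, matching the 1 component.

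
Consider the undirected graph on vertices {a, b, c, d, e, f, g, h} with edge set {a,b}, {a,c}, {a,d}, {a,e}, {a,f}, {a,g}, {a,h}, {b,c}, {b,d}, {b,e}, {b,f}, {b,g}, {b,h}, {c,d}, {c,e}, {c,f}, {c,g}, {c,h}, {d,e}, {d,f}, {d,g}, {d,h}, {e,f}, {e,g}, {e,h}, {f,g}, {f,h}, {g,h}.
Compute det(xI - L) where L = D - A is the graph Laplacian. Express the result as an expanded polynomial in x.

Each diagonal entry of L is the vertex degree and each off-diagonal entry is -1 where an edge is present, 0 otherwise; in the order [a, b, c, d, e, f, g, h] the diagonal is [7, 7, 7, 7, 7, 7, 7, 7]. The eigenvalues of L are [0, 8, 8, 8, 8, 8, 8, 8]; the characteristic polynomial is the product of (x - lambda_i), which multiplies out to x^8 - 56x^7 + 1344x^6 - 17920x^5 + 143360x^4 - 688128x^3 + 1835008x^2 - 2097152x. The coefficient of x^7 equals -trace(L) = -56, matching the sum of degrees.

x^8 - 56x^7 + 1344x^6 - 17920x^5 + 143360x^4 - 688128x^3 + 1835008x^2 - 2097152x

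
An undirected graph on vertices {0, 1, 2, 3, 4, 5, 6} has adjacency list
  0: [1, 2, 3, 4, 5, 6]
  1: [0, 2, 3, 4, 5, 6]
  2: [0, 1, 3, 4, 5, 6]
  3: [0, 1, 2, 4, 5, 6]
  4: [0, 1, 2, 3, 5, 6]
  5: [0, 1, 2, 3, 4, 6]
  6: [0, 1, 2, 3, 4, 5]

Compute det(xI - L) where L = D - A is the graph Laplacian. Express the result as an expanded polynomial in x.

With the vertex order [0, 1, 2, 3, 4, 5, 6], the degrees are [6, 6, 6, 6, 6, 6, 6], giving D = diag(6, 6, 6, 6, 6, 6, 6) and L = D - A. Computing det(xI - L) by cofactor expansion (or equivalently via sum-over-permutations) gives x^7 - 42x^6 + 735x^5 - 6860x^4 + 36015x^3 - 100842x^2 + 117649x. The coefficient of x^6 equals -trace(L) = -42, matching the sum of degrees. By the matrix-tree theorem the graph has (1/7) * product of the nonzero eigenvalues = 16807 spanning trees.

x^7 - 42x^6 + 735x^5 - 6860x^4 + 36015x^3 - 100842x^2 + 117649x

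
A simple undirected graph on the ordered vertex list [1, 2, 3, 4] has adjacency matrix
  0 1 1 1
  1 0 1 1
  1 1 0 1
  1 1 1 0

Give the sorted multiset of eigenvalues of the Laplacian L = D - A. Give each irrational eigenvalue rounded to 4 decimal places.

With the vertex order [1, 2, 3, 4], the degrees are [3, 3, 3, 3], giving D = diag(3, 3, 3, 3) and L = D - A. Since every row of L sums to 0, the all-ones vector is in the kernel and 0 is an eigenvalue.

[0, 4, 4, 4]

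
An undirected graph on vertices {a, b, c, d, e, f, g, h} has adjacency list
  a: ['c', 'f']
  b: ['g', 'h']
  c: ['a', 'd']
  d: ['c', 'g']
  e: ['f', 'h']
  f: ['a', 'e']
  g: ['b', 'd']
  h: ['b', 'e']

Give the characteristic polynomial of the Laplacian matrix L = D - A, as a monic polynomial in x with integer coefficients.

x^8 - 16x^7 + 104x^6 - 352x^5 + 660x^4 - 672x^3 + 336x^2 - 64x

Each diagonal entry of L is the vertex degree and each off-diagonal entry is -1 where an edge is present, 0 otherwise; in the order [a, b, c, d, e, f, g, h] the diagonal is [2, 2, 2, 2, 2, 2, 2, 2]. Computing det(xI - L) by cofactor expansion (or equivalently via sum-over-permutations) gives x^8 - 16x^7 + 104x^6 - 352x^5 + 660x^4 - 672x^3 + 336x^2 - 64x. Since p(0) = det(-L) = 0, x divides p(x). The largest eigenvalue, 4, is at most the vertex count 8.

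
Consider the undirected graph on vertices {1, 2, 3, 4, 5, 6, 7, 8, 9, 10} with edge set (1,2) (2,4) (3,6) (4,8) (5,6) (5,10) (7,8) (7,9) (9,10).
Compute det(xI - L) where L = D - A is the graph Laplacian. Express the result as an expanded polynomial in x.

Each diagonal entry of L is the vertex degree and each off-diagonal entry is -1 where an edge is present, 0 otherwise; in the order [1, 2, 3, 4, 5, 6, 7, 8, 9, 10] the diagonal is [1, 2, 1, 2, 2, 2, 2, 2, 2, 2]. Computing det(xI - L) by cofactor expansion (or equivalently via sum-over-permutations) gives x^10 - 18x^9 + 136x^8 - 560x^7 + 1365x^6 - 2002x^5 + 1716x^4 - 792x^3 + 165x^2 - 10x. Since p(0) = det(-L) = 0, x divides p(x). By the matrix-tree theorem the graph has (1/10) * product of the nonzero eigenvalues = 1 spanning tree.

x^10 - 18x^9 + 136x^8 - 560x^7 + 1365x^6 - 2002x^5 + 1716x^4 - 792x^3 + 165x^2 - 10x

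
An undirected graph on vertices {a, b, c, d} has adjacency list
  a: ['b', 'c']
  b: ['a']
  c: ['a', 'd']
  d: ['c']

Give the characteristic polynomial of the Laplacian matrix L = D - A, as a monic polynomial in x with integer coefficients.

x^4 - 6x^3 + 10x^2 - 4x

With the vertex order [a, b, c, d], the degrees are [2, 1, 2, 1], giving D = diag(2, 1, 2, 1) and L = D - A. Computing det(xI - L) by cofactor expansion (or equivalently via sum-over-permutations) gives x^4 - 6x^3 + 10x^2 - 4x. The constant term is 0 because L is singular (the all-ones vector lies in its kernel).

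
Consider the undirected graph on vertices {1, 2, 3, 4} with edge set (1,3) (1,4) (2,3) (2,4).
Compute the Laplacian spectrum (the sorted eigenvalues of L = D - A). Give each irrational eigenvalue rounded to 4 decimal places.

Each diagonal entry of L is the vertex degree and each off-diagonal entry is -1 where an edge is present, 0 otherwise; in the order [1, 2, 3, 4] the diagonal is [2, 2, 2, 2]. L is symmetric positive semidefinite, so every eigenvalue is real and nonnegative. The single zero eigenvalue shows the graph is connected. By the matrix-tree theorem the graph has (1/4) * product of the nonzero eigenvalues = 4 spanning trees. The eigenvalues sum to 8, which equals trace(L) = 2|E|.

[0, 2, 2, 4]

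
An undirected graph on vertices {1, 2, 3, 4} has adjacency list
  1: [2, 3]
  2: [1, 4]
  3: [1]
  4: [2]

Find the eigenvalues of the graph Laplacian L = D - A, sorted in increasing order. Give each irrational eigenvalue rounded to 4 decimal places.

Each diagonal entry of L is the vertex degree and each off-diagonal entry is -1 where an edge is present, 0 otherwise; in the order [1, 2, 3, 4] the diagonal is [2, 2, 1, 1]. L is symmetric positive semidefinite, so every eigenvalue is real and nonnegative. The largest eigenvalue, 3.4142, is at most the vertex count 4. There is one zero in the spectrum, matching the 1 component.

[0, 0.5858, 2, 3.4142]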